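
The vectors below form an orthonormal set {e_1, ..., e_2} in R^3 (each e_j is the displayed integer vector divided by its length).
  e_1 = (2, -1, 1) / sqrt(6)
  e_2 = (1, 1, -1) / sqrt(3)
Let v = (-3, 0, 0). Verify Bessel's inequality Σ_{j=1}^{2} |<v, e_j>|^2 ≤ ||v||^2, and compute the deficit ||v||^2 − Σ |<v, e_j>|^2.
Σ |<v, e_j>|^2 = 9; ||v||^2 = 9; deficit = 0

Write each e_j = u_j / sqrt(<u_j, u_j>) where u_j is the displayed integer vector. Then <v, e_j> = <v, u_j> / sqrt(<u_j, u_j>), so |<v, e_j>|^2 = <v, u_j>^2 / <u_j, u_j>.
Coefficients: <v, e_1> = -6/sqrt(6), <v, e_2> = -3/sqrt(3).
Square and sum: Σ |<v, e_j>|^2 = 9.
Compute ||v||^2 = v·v = 9.
Deficit = 9 − 9 = 0 ≥ 0, confirming Bessel's inequality. (The deficit equals ||v − Σ <v,e_j> e_j||^2, the squared distance from v to span{e_j}.)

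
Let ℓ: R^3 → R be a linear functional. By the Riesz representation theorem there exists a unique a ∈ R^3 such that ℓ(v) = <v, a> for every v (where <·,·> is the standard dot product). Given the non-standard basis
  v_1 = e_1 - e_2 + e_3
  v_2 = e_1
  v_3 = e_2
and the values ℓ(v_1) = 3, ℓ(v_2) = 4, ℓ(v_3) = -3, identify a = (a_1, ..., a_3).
a = (4, -3, -4)

Write a = (a_1, ..., a_3) in the standard basis. For each basis vector v_i, ℓ(v_i) = <v_i, a> is a linear equation in the a_j's. Collect the n equations into a matrix system V a = ℓ, where row i of V is v_i (expressed in the standard basis). Since V is invertible (lower-triangular with 1s on the diagonal, up to permutation), solve by back-substitution:
  V =
[[1, -1, 1],
 [1, 0, 0],
 [0, 1, 0]]
  V a = (3, 4, -3)
Solving gives a = (4, -3, -4).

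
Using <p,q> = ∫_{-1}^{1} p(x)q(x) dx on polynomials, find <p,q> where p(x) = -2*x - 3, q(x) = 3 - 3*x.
<p,q> = -14

Expand the product: p(x)·q(x) = 6*x^2 + 3*x - 9.
∫_{-1}^{1} of each monomial x^k gives [2/(k+1) if k even, 0 if k odd]. Integrating term-by-term (or equivalently evaluating the antiderivative F(x) = 2*x^3 + 3*x^2/2 - 9*x at the endpoints):
  F(1) − F(−1) = -11/2 − (17/2) = -14.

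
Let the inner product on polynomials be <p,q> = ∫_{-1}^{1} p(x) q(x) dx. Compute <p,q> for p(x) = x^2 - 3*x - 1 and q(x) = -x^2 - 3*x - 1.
<p,q> = 38/5

Expand the product: p(x)·q(x) = -x^4 + 9*x^2 + 6*x + 1.
∫_{-1}^{1} of each monomial x^k gives [2/(k+1) if k even, 0 if k odd]. Integrating term-by-term (or equivalently evaluating the antiderivative F(x) = -x^5/5 + 3*x^3 + 3*x^2 + x at the endpoints):
  F(1) − F(−1) = 34/5 − (-4/5) = 38/5.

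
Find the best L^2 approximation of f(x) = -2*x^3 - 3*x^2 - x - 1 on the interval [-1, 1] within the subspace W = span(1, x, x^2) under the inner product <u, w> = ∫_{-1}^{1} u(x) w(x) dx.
g(x) = -3*x^2 - 11*x/5 - 1

The best approximation g ∈ W is the orthogonal projection of f onto W. Writing g = a_0 + a_1 x + a_2 x^2, the coefficients solve the normal equations G · a = b where
  G_{ij} = <φ_i, φ_j> and b_i = <f, φ_i>, with φ_0 = 1, φ_1 = x, φ_2 = x^2.
G =
  [2, 0, 2/3]
  [0, 2/3, 0]
  [2/3, 0, 2/5],
b = (-4, -22/15, -28/15).
Solving gives a_0 = -1, a_1 = -11/5, a_2 = -3, so
  g(x) = -3*x^2 - 11*x/5 - 1.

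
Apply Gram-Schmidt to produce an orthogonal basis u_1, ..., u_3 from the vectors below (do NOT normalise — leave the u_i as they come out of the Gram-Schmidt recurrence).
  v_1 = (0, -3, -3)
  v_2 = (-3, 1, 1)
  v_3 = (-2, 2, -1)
Orthogonal basis:
  u_1 = (0, -3, -3)
  u_2 = (-3, 0, 0)
  u_3 = (0, 3/2, -3/2)

Apply the Gram-Schmidt recurrence
  u_1 = v_1
  u_i = v_i − Σ_{j<i} ((v_i · u_j) / (u_j · u_j)) · u_j.

Step by step this gives:
  u_1 = (0, -3, -3)
  u_2 = (-3, 0, 0)
  u_3 = (0, 3/2, -3/2)

Orthogonality check:
  u_2 · u_1 = 0 (should be 0)
  u_3 · u_1 = 0 (should be 0)
  u_3 · u_2 = 0 (should be 0)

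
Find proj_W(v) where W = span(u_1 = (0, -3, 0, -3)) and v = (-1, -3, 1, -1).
proj_W(v) = (0, -2, 0, -2)

Set up U = [u_1 | ... | u_1] ∈ R^(4×1). The projector onto W = col(U) is P = U (U^T U)^(-1) U^T.
Compute U^T U =
  [18],
and U^T v = (12).
Solve U^T U · c = U^T v for the coefficients: c = (2/3). The projection is proj_W(v) = U c.
Check: (v - proj_W(v)) · u_1 = 0  (should be 0).
Result: proj_W(v) = (0, -2, 0, -2).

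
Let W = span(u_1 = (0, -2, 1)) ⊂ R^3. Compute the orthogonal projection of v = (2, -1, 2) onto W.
proj_W(v) = (0, -8/5, 4/5)

Set up U = [u_1 | ... | u_1] ∈ R^(3×1). The projector onto W = col(U) is P = U (U^T U)^(-1) U^T.
Compute U^T U =
  [5],
and U^T v = (4).
Solve U^T U · c = U^T v for the coefficients: c = (4/5). The projection is proj_W(v) = U c.
Check: (v - proj_W(v)) · u_1 = 0  (should be 0).
Result: proj_W(v) = (0, -8/5, 4/5).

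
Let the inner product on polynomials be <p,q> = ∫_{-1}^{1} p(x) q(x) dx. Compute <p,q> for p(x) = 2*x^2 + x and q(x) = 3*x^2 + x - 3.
<p,q> = -14/15

Expand the product: p(x)·q(x) = 6*x^4 + 5*x^3 - 5*x^2 - 3*x.
∫_{-1}^{1} of each monomial x^k gives [2/(k+1) if k even, 0 if k odd]. Integrating term-by-term (or equivalently evaluating the antiderivative F(x) = 6*x^5/5 + 5*x^4/4 - 5*x^3/3 - 3*x^2/2 at the endpoints):
  F(1) − F(−1) = -43/60 − (13/60) = -14/15.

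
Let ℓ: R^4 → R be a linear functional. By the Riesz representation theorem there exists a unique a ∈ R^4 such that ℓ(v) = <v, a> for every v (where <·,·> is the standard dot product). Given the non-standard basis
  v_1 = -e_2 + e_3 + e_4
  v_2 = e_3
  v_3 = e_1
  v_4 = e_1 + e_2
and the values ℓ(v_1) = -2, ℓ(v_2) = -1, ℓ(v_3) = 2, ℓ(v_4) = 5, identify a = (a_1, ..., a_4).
a = (2, 3, -1, 2)

Write a = (a_1, ..., a_4) in the standard basis. For each basis vector v_i, ℓ(v_i) = <v_i, a> is a linear equation in the a_j's. Collect the n equations into a matrix system V a = ℓ, where row i of V is v_i (expressed in the standard basis). Since V is invertible (lower-triangular with 1s on the diagonal, up to permutation), solve by back-substitution:
  V =
[[0, -1, 1, 1],
 [0, 0, 1, 0],
 [1, 0, 0, 0],
 [1, 1, 0, 0]]
  V a = (-2, -1, 2, 5)
Solving gives a = (2, 3, -1, 2).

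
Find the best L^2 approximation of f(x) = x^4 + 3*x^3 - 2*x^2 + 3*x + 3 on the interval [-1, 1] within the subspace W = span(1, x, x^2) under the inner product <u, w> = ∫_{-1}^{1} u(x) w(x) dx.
g(x) = -8*x^2/7 + 24*x/5 + 102/35

The best approximation g ∈ W is the orthogonal projection of f onto W. Writing g = a_0 + a_1 x + a_2 x^2, the coefficients solve the normal equations G · a = b where
  G_{ij} = <φ_i, φ_j> and b_i = <f, φ_i>, with φ_0 = 1, φ_1 = x, φ_2 = x^2.
G =
  [2, 0, 2/3]
  [0, 2/3, 0]
  [2/3, 0, 2/5],
b = (76/15, 16/5, 52/35).
Solving gives a_0 = 102/35, a_1 = 24/5, a_2 = -8/7, so
  g(x) = -8*x^2/7 + 24*x/5 + 102/35.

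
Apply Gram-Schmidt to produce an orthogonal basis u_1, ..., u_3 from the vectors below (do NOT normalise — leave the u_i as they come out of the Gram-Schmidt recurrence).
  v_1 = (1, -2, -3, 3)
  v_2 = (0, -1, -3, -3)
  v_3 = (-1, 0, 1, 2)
Orthogonal basis:
  u_1 = (1, -2, -3, 3)
  u_2 = (-2/23, -19/23, -63/23, -75/23)
  u_3 = (-489/433, -99/433, -32/433, 65/433)

Apply the Gram-Schmidt recurrence
  u_1 = v_1
  u_i = v_i − Σ_{j<i} ((v_i · u_j) / (u_j · u_j)) · u_j.

Step by step this gives:
  u_1 = (1, -2, -3, 3)
  u_2 = (-2/23, -19/23, -63/23, -75/23)
  u_3 = (-489/433, -99/433, -32/433, 65/433)

Orthogonality check:
  u_2 · u_1 = 0 (should be 0)
  u_3 · u_1 = 0 (should be 0)
  u_3 · u_2 = 0 (should be 0)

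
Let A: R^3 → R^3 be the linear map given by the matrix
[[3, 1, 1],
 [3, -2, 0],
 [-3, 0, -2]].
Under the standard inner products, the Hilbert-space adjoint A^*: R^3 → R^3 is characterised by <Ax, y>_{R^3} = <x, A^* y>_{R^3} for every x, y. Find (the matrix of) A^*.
A^* = A^T =
[[3, 3, -3],
 [1, -2, 0],
 [1, 0, -2]]

For real matrices with standard dot products, the defining identity <Ax, y> = <x, A^* y> gives (Ax)^T y = x^T (A^*) y, i.e. x^T A^T y = x^T (A^*) y. Since this holds for all x, y, we must have A^* = A^T. Therefore
A^* =
[[3, 3, -3],
 [1, -2, 0],
 [1, 0, -2]].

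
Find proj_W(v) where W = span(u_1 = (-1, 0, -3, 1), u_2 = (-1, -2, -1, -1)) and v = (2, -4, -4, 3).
proj_W(v) = (-27/17, -19/17, -62/17, 8/17)

Set up U = [u_1 | ... | u_2] ∈ R^(4×2). The projector onto W = col(U) is P = U (U^T U)^(-1) U^T.
Compute U^T U =
  [11, 3]
  [3, 7],
and U^T v = (13, 7).
Solve U^T U · c = U^T v for the coefficients: c = (35/34, 19/34). The projection is proj_W(v) = U c.
Check: (v - proj_W(v)) · u_1 = 0  (should be 0).
Check: (v - proj_W(v)) · u_2 = 0  (should be 0).
Result: proj_W(v) = (-27/17, -19/17, -62/17, 8/17).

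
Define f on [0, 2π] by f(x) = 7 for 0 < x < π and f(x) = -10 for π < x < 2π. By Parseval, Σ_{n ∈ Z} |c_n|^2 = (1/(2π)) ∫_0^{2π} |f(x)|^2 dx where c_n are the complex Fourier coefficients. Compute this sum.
Σ |c_n|^2 = 149/2

Parseval equates the L^2 energy of f (normalised by 1/(2π)) with the ℓ^2 sum of its Fourier coefficients: (1/(2π)) ∫_0^{2π} |f|^2 = Σ |c_n|^2.
Compute the left side: (1/(2π)) [∫_0^π 7^2 dx + ∫_π^{2π} (-10)^2 dx] = (1/(2π)) · (49π + 100π) = (49 + 100)/2 = 149/2.
So Σ_{n ∈ Z} |c_n|^2 = 149/2.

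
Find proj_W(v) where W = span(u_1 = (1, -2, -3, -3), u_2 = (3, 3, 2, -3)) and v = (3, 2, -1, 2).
proj_W(v) = (359/713, 731/713, 694/713, -111/713)

Set up U = [u_1 | ... | u_2] ∈ R^(4×2). The projector onto W = col(U) is P = U (U^T U)^(-1) U^T.
Compute U^T U =
  [23, 0]
  [0, 31],
and U^T v = (-4, 7).
Solve U^T U · c = U^T v for the coefficients: c = (-4/23, 7/31). The projection is proj_W(v) = U c.
Check: (v - proj_W(v)) · u_1 = 0  (should be 0).
Check: (v - proj_W(v)) · u_2 = 0  (should be 0).
Result: proj_W(v) = (359/713, 731/713, 694/713, -111/713).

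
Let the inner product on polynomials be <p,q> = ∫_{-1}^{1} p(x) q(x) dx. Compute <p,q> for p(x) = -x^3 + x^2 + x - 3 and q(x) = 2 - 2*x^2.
<p,q> = -112/15

Expand the product: p(x)·q(x) = 2*x^5 - 2*x^4 - 4*x^3 + 8*x^2 + 2*x - 6.
∫_{-1}^{1} of each monomial x^k gives [2/(k+1) if k even, 0 if k odd]. Integrating term-by-term (or equivalently evaluating the antiderivative F(x) = x^6/3 - 2*x^5/5 - x^4 + 8*x^3/3 + x^2 - 6*x at the endpoints):
  F(1) − F(−1) = -17/5 − (61/15) = -112/15.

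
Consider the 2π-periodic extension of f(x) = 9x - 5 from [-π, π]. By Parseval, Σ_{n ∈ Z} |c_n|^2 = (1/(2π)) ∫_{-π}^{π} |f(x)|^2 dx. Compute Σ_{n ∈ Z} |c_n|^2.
Σ |c_n|^2 = 27π^2 + 25

Expand and integrate term by term over [-π, π]:
  ∫ (9x)^2 dx = 81·(2π^3/3); ∫ 2·9·(-5)·x dx = 0 (odd integrand); ∫ (-5)^2 dx = 25·2π.
So (1/(2π)) ∫_{-π}^{π} (9x - 5)^2 dx = 81π^2/3 + 25 = 27π^2 + 25.
Parseval ⇒ Σ |c_n|^2 = 27π^2 + 25.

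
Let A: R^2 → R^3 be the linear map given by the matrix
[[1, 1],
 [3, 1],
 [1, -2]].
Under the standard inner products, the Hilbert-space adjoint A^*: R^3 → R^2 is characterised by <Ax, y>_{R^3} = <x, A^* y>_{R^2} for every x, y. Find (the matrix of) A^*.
A^* = A^T =
[[1, 3, 1],
 [1, 1, -2]]

For real matrices with standard dot products, the defining identity <Ax, y> = <x, A^* y> gives (Ax)^T y = x^T (A^*) y, i.e. x^T A^T y = x^T (A^*) y. Since this holds for all x, y, we must have A^* = A^T. Therefore
A^* =
[[1, 3, 1],
 [1, 1, -2]].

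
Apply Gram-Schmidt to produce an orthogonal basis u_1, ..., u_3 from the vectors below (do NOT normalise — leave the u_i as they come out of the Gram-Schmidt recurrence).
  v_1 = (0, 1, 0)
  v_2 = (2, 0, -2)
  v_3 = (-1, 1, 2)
Orthogonal basis:
  u_1 = (0, 1, 0)
  u_2 = (2, 0, -2)
  u_3 = (1/2, 0, 1/2)

Apply the Gram-Schmidt recurrence
  u_1 = v_1
  u_i = v_i − Σ_{j<i} ((v_i · u_j) / (u_j · u_j)) · u_j.

Step by step this gives:
  u_1 = (0, 1, 0)
  u_2 = (2, 0, -2)
  u_3 = (1/2, 0, 1/2)

Orthogonality check:
  u_2 · u_1 = 0 (should be 0)
  u_3 · u_1 = 0 (should be 0)
  u_3 · u_2 = 0 (should be 0)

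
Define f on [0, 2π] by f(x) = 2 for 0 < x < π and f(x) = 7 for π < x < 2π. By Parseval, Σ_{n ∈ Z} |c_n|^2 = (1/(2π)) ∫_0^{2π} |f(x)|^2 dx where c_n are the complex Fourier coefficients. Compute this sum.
Σ |c_n|^2 = 53/2

Parseval equates the L^2 energy of f (normalised by 1/(2π)) with the ℓ^2 sum of its Fourier coefficients: (1/(2π)) ∫_0^{2π} |f|^2 = Σ |c_n|^2.
Compute the left side: (1/(2π)) [∫_0^π 2^2 dx + ∫_π^{2π} 7^2 dx] = (1/(2π)) · (4π + 49π) = (4 + 49)/2 = 53/2.
So Σ_{n ∈ Z} |c_n|^2 = 53/2.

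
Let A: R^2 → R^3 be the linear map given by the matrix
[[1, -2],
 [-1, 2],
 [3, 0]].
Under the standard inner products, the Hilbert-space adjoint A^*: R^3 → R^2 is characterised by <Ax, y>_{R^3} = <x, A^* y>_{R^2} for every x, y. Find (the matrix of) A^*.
A^* = A^T =
[[1, -1, 3],
 [-2, 2, 0]]

For real matrices with standard dot products, the defining identity <Ax, y> = <x, A^* y> gives (Ax)^T y = x^T (A^*) y, i.e. x^T A^T y = x^T (A^*) y. Since this holds for all x, y, we must have A^* = A^T. Therefore
A^* =
[[1, -1, 3],
 [-2, 2, 0]].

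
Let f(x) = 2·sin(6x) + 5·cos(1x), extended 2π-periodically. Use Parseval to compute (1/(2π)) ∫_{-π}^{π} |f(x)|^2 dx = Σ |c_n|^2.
Σ |c_n|^2 = 29/2

Expand |f|^2 and use orthogonality of {sin(nx), cos(mx)} on [-π, π]:
  ∫_{-π}^{π} sin(nx)^2 dx = π, ∫ cos(mx)^2 dx = π, and cross terms integrate to 0.
So ∫_{-π}^{π} f(x)^2 dx = 2^2 · π + 5^2 · π = (4 + 25)π.
Divide by 2π: (4 + 25)/2 = 29/2.
By Parseval, this equals Σ |c_n|^2.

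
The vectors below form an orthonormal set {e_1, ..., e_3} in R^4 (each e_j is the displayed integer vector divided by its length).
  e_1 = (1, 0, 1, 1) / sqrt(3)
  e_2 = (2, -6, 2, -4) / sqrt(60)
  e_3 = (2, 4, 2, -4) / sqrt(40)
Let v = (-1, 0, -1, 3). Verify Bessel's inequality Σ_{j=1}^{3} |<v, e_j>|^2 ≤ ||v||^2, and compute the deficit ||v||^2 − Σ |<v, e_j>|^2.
Σ |<v, e_j>|^2 = 11; ||v||^2 = 11; deficit = 0

Write each e_j = u_j / sqrt(<u_j, u_j>) where u_j is the displayed integer vector. Then <v, e_j> = <v, u_j> / sqrt(<u_j, u_j>), so |<v, e_j>|^2 = <v, u_j>^2 / <u_j, u_j>.
Coefficients: <v, e_1> = 1/sqrt(3), <v, e_2> = -16/sqrt(60), <v, e_3> = -16/sqrt(40).
Square and sum: Σ |<v, e_j>|^2 = 11.
Compute ||v||^2 = v·v = 11.
Deficit = 11 − 11 = 0 ≥ 0, confirming Bessel's inequality. (The deficit equals ||v − Σ <v,e_j> e_j||^2, the squared distance from v to span{e_j}.)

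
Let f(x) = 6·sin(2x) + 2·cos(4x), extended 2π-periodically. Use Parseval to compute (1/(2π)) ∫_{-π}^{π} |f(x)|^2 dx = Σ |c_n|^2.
Σ |c_n|^2 = 20

Expand |f|^2 and use orthogonality of {sin(nx), cos(mx)} on [-π, π]:
  ∫_{-π}^{π} sin(nx)^2 dx = π, ∫ cos(mx)^2 dx = π, and cross terms integrate to 0.
So ∫_{-π}^{π} f(x)^2 dx = 6^2 · π + 2^2 · π = (36 + 4)π.
Divide by 2π: (36 + 4)/2 = 20.
By Parseval, this equals Σ |c_n|^2.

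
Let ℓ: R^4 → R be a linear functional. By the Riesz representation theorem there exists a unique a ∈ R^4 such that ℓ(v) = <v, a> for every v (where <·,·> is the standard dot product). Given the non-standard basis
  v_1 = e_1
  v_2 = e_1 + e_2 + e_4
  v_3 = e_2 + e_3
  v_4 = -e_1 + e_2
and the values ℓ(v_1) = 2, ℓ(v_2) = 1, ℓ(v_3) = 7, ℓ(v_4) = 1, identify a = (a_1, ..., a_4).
a = (2, 3, 4, -4)

Write a = (a_1, ..., a_4) in the standard basis. For each basis vector v_i, ℓ(v_i) = <v_i, a> is a linear equation in the a_j's. Collect the n equations into a matrix system V a = ℓ, where row i of V is v_i (expressed in the standard basis). Since V is invertible (lower-triangular with 1s on the diagonal, up to permutation), solve by back-substitution:
  V =
[[1, 0, 0, 0],
 [1, 1, 0, 1],
 [0, 1, 1, 0],
 [-1, 1, 0, 0]]
  V a = (2, 1, 7, 1)
Solving gives a = (2, 3, 4, -4).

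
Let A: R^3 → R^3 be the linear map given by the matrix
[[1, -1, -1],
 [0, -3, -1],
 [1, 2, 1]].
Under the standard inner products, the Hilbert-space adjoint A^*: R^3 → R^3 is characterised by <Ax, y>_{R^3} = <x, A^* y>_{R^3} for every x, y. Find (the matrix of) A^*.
A^* = A^T =
[[1, 0, 1],
 [-1, -3, 2],
 [-1, -1, 1]]

For real matrices with standard dot products, the defining identity <Ax, y> = <x, A^* y> gives (Ax)^T y = x^T (A^*) y, i.e. x^T A^T y = x^T (A^*) y. Since this holds for all x, y, we must have A^* = A^T. Therefore
A^* =
[[1, 0, 1],
 [-1, -3, 2],
 [-1, -1, 1]].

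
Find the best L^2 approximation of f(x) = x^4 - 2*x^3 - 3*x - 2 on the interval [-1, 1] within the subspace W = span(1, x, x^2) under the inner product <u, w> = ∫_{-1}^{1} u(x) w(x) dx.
g(x) = 6*x^2/7 - 21*x/5 - 73/35

The best approximation g ∈ W is the orthogonal projection of f onto W. Writing g = a_0 + a_1 x + a_2 x^2, the coefficients solve the normal equations G · a = b where
  G_{ij} = <φ_i, φ_j> and b_i = <f, φ_i>, with φ_0 = 1, φ_1 = x, φ_2 = x^2.
G =
  [2, 0, 2/3]
  [0, 2/3, 0]
  [2/3, 0, 2/5],
b = (-18/5, -14/5, -22/21).
Solving gives a_0 = -73/35, a_1 = -21/5, a_2 = 6/7, so
  g(x) = 6*x^2/7 - 21*x/5 - 73/35.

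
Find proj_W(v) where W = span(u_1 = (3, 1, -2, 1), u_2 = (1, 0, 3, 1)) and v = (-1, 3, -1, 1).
proj_W(v) = (6/23, 27/161, -171/161, -12/161)

Set up U = [u_1 | ... | u_2] ∈ R^(4×2). The projector onto W = col(U) is P = U (U^T U)^(-1) U^T.
Compute U^T U =
  [15, -2]
  [-2, 11],
and U^T v = (3, -3).
Solve U^T U · c = U^T v for the coefficients: c = (27/161, -39/161). The projection is proj_W(v) = U c.
Check: (v - proj_W(v)) · u_1 = 0  (should be 0).
Check: (v - proj_W(v)) · u_2 = 0  (should be 0).
Result: proj_W(v) = (6/23, 27/161, -171/161, -12/161).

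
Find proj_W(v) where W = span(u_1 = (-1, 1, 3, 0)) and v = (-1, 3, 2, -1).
proj_W(v) = (-10/11, 10/11, 30/11, 0)

Set up U = [u_1 | ... | u_1] ∈ R^(4×1). The projector onto W = col(U) is P = U (U^T U)^(-1) U^T.
Compute U^T U =
  [11],
and U^T v = (10).
Solve U^T U · c = U^T v for the coefficients: c = (10/11). The projection is proj_W(v) = U c.
Check: (v - proj_W(v)) · u_1 = 0  (should be 0).
Result: proj_W(v) = (-10/11, 10/11, 30/11, 0).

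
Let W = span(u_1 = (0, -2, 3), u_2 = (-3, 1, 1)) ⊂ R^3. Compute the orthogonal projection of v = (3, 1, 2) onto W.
proj_W(v) = (123/71, -91/71, 34/71)

Set up U = [u_1 | ... | u_2] ∈ R^(3×2). The projector onto W = col(U) is P = U (U^T U)^(-1) U^T.
Compute U^T U =
  [13, 1]
  [1, 11],
and U^T v = (4, -6).
Solve U^T U · c = U^T v for the coefficients: c = (25/71, -41/71). The projection is proj_W(v) = U c.
Check: (v - proj_W(v)) · u_1 = 0  (should be 0).
Check: (v - proj_W(v)) · u_2 = 0  (should be 0).
Result: proj_W(v) = (123/71, -91/71, 34/71).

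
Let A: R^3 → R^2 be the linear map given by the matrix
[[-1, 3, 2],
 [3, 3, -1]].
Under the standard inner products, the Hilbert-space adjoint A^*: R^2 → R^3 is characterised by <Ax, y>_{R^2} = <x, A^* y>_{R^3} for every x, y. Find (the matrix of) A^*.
A^* = A^T =
[[-1, 3],
 [3, 3],
 [2, -1]]

For real matrices with standard dot products, the defining identity <Ax, y> = <x, A^* y> gives (Ax)^T y = x^T (A^*) y, i.e. x^T A^T y = x^T (A^*) y. Since this holds for all x, y, we must have A^* = A^T. Therefore
A^* =
[[-1, 3],
 [3, 3],
 [2, -1]].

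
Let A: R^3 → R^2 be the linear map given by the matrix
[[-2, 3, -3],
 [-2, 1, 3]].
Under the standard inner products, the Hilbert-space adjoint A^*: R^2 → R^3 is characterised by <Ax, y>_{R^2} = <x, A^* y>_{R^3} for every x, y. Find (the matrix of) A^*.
A^* = A^T =
[[-2, -2],
 [3, 1],
 [-3, 3]]

For real matrices with standard dot products, the defining identity <Ax, y> = <x, A^* y> gives (Ax)^T y = x^T (A^*) y, i.e. x^T A^T y = x^T (A^*) y. Since this holds for all x, y, we must have A^* = A^T. Therefore
A^* =
[[-2, -2],
 [3, 1],
 [-3, 3]].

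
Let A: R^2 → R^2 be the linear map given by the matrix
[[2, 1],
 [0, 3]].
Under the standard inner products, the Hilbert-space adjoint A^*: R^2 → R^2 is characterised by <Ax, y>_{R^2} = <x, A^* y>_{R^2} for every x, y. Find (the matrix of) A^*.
A^* = A^T =
[[2, 0],
 [1, 3]]

For real matrices with standard dot products, the defining identity <Ax, y> = <x, A^* y> gives (Ax)^T y = x^T (A^*) y, i.e. x^T A^T y = x^T (A^*) y. Since this holds for all x, y, we must have A^* = A^T. Therefore
A^* =
[[2, 0],
 [1, 3]].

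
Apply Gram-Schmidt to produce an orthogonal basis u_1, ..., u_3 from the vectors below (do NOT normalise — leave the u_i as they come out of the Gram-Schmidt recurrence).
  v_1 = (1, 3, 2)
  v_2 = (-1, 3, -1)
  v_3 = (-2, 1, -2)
Orthogonal basis:
  u_1 = (1, 3, 2)
  u_2 = (-10/7, 12/7, -13/7)
  u_3 = (-45/118, -5/118, 15/59)

Apply the Gram-Schmidt recurrence
  u_1 = v_1
  u_i = v_i − Σ_{j<i} ((v_i · u_j) / (u_j · u_j)) · u_j.

Step by step this gives:
  u_1 = (1, 3, 2)
  u_2 = (-10/7, 12/7, -13/7)
  u_3 = (-45/118, -5/118, 15/59)

Orthogonality check:
  u_2 · u_1 = 0 (should be 0)
  u_3 · u_1 = 0 (should be 0)
  u_3 · u_2 = 0 (should be 0)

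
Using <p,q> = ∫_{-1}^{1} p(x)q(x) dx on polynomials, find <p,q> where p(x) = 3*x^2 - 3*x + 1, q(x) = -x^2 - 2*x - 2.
<p,q> = -88/15

Expand the product: p(x)·q(x) = -3*x^4 - 3*x^3 - x^2 + 4*x - 2.
∫_{-1}^{1} of each monomial x^k gives [2/(k+1) if k even, 0 if k odd]. Integrating term-by-term (or equivalently evaluating the antiderivative F(x) = -3*x^5/5 - 3*x^4/4 - x^3/3 + 2*x^2 - 2*x at the endpoints):
  F(1) − F(−1) = -101/60 − (251/60) = -88/15.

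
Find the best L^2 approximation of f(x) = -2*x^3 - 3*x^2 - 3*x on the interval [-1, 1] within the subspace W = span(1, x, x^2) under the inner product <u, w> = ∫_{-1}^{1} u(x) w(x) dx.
g(x) = -3*x^2 - 21*x/5

The best approximation g ∈ W is the orthogonal projection of f onto W. Writing g = a_0 + a_1 x + a_2 x^2, the coefficients solve the normal equations G · a = b where
  G_{ij} = <φ_i, φ_j> and b_i = <f, φ_i>, with φ_0 = 1, φ_1 = x, φ_2 = x^2.
G =
  [2, 0, 2/3]
  [0, 2/3, 0]
  [2/3, 0, 2/5],
b = (-2, -14/5, -6/5).
Solving gives a_0 = 0, a_1 = -21/5, a_2 = -3, so
  g(x) = -3*x^2 - 21*x/5.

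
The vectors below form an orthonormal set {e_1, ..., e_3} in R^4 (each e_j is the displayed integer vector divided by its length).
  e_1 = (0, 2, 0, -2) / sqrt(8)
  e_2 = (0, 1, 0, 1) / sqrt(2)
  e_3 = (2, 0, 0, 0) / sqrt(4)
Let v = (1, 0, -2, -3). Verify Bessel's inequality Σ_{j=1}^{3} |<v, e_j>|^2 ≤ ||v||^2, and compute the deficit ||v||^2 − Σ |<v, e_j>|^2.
Σ |<v, e_j>|^2 = 10; ||v||^2 = 14; deficit = 4

Write each e_j = u_j / sqrt(<u_j, u_j>) where u_j is the displayed integer vector. Then <v, e_j> = <v, u_j> / sqrt(<u_j, u_j>), so |<v, e_j>|^2 = <v, u_j>^2 / <u_j, u_j>.
Coefficients: <v, e_1> = 6/sqrt(8), <v, e_2> = -3/sqrt(2), <v, e_3> = 2/sqrt(4).
Square and sum: Σ |<v, e_j>|^2 = 10.
Compute ||v||^2 = v·v = 14.
Deficit = 14 − 10 = 4 ≥ 0, confirming Bessel's inequality. (The deficit equals ||v − Σ <v,e_j> e_j||^2, the squared distance from v to span{e_j}.)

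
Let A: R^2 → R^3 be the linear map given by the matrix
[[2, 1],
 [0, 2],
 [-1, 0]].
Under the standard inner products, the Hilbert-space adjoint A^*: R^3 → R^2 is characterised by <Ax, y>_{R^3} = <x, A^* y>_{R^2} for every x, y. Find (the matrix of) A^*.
A^* = A^T =
[[2, 0, -1],
 [1, 2, 0]]

For real matrices with standard dot products, the defining identity <Ax, y> = <x, A^* y> gives (Ax)^T y = x^T (A^*) y, i.e. x^T A^T y = x^T (A^*) y. Since this holds for all x, y, we must have A^* = A^T. Therefore
A^* =
[[2, 0, -1],
 [1, 2, 0]].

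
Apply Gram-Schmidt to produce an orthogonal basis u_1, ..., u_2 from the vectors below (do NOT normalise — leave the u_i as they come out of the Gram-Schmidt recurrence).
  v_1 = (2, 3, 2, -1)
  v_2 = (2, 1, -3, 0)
Orthogonal basis:
  u_1 = (2, 3, 2, -1)
  u_2 = (17/9, 5/6, -28/9, 1/18)

Apply the Gram-Schmidt recurrence
  u_1 = v_1
  u_i = v_i − Σ_{j<i} ((v_i · u_j) / (u_j · u_j)) · u_j.

Step by step this gives:
  u_1 = (2, 3, 2, -1)
  u_2 = (17/9, 5/6, -28/9, 1/18)

Orthogonality check:
  u_2 · u_1 = 0 (should be 0)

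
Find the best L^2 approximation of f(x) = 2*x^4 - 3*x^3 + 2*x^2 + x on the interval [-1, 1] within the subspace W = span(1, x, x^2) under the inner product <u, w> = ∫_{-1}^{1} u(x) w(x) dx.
g(x) = 26*x^2/7 - 4*x/5 - 6/35

The best approximation g ∈ W is the orthogonal projection of f onto W. Writing g = a_0 + a_1 x + a_2 x^2, the coefficients solve the normal equations G · a = b where
  G_{ij} = <φ_i, φ_j> and b_i = <f, φ_i>, with φ_0 = 1, φ_1 = x, φ_2 = x^2.
G =
  [2, 0, 2/3]
  [0, 2/3, 0]
  [2/3, 0, 2/5],
b = (32/15, -8/15, 48/35).
Solving gives a_0 = -6/35, a_1 = -4/5, a_2 = 26/7, so
  g(x) = 26*x^2/7 - 4*x/5 - 6/35.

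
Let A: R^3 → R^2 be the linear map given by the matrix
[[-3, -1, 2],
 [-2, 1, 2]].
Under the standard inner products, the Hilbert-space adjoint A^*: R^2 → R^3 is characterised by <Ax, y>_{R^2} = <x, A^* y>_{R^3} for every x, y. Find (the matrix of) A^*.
A^* = A^T =
[[-3, -2],
 [-1, 1],
 [2, 2]]

For real matrices with standard dot products, the defining identity <Ax, y> = <x, A^* y> gives (Ax)^T y = x^T (A^*) y, i.e. x^T A^T y = x^T (A^*) y. Since this holds for all x, y, we must have A^* = A^T. Therefore
A^* =
[[-3, -2],
 [-1, 1],
 [2, 2]].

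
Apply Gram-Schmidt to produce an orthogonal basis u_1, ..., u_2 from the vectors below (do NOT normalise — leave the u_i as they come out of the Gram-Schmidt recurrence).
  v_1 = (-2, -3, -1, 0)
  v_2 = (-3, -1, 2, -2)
Orthogonal basis:
  u_1 = (-2, -3, -1, 0)
  u_2 = (-2, 1/2, 5/2, -2)

Apply the Gram-Schmidt recurrence
  u_1 = v_1
  u_i = v_i − Σ_{j<i} ((v_i · u_j) / (u_j · u_j)) · u_j.

Step by step this gives:
  u_1 = (-2, -3, -1, 0)
  u_2 = (-2, 1/2, 5/2, -2)

Orthogonality check:
  u_2 · u_1 = 0 (should be 0)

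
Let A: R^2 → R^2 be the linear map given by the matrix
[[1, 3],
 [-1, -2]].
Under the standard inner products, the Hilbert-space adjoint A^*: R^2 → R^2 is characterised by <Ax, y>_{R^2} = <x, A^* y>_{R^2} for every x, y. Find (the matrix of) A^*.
A^* = A^T =
[[1, -1],
 [3, -2]]

For real matrices with standard dot products, the defining identity <Ax, y> = <x, A^* y> gives (Ax)^T y = x^T (A^*) y, i.e. x^T A^T y = x^T (A^*) y. Since this holds for all x, y, we must have A^* = A^T. Therefore
A^* =
[[1, -1],
 [3, -2]].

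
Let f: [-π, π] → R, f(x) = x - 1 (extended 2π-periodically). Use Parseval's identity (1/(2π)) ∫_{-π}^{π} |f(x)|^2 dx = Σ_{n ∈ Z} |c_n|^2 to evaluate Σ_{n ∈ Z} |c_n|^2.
Σ |c_n|^2 = π^2/3 + 1

Expand and integrate term by term over [-π, π]:
  ∫ (x)^2 dx = 1·(2π^3/3); ∫ 2·1·(-1)·x dx = 0 (odd integrand); ∫ (-1)^2 dx = 1·2π.
So (1/(2π)) ∫_{-π}^{π} (x - 1)^2 dx = 1π^2/3 + 1 = π^2/3 + 1.
Parseval ⇒ Σ |c_n|^2 = π^2/3 + 1.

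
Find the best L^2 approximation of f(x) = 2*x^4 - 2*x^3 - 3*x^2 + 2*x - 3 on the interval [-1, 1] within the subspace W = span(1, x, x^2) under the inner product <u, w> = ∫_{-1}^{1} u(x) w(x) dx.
g(x) = -9*x^2/7 + 4*x/5 - 111/35

The best approximation g ∈ W is the orthogonal projection of f onto W. Writing g = a_0 + a_1 x + a_2 x^2, the coefficients solve the normal equations G · a = b where
  G_{ij} = <φ_i, φ_j> and b_i = <f, φ_i>, with φ_0 = 1, φ_1 = x, φ_2 = x^2.
G =
  [2, 0, 2/3]
  [0, 2/3, 0]
  [2/3, 0, 2/5],
b = (-36/5, 8/15, -92/35).
Solving gives a_0 = -111/35, a_1 = 4/5, a_2 = -9/7, so
  g(x) = -9*x^2/7 + 4*x/5 - 111/35.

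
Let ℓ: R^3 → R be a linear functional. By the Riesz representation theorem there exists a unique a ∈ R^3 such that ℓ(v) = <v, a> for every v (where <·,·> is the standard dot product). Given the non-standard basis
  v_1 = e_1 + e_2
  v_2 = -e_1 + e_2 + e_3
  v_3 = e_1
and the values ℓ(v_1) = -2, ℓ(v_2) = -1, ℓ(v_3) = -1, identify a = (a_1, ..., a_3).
a = (-1, -1, -1)

Write a = (a_1, ..., a_3) in the standard basis. For each basis vector v_i, ℓ(v_i) = <v_i, a> is a linear equation in the a_j's. Collect the n equations into a matrix system V a = ℓ, where row i of V is v_i (expressed in the standard basis). Since V is invertible (lower-triangular with 1s on the diagonal, up to permutation), solve by back-substitution:
  V =
[[1, 1, 0],
 [-1, 1, 1],
 [1, 0, 0]]
  V a = (-2, -1, -1)
Solving gives a = (-1, -1, -1).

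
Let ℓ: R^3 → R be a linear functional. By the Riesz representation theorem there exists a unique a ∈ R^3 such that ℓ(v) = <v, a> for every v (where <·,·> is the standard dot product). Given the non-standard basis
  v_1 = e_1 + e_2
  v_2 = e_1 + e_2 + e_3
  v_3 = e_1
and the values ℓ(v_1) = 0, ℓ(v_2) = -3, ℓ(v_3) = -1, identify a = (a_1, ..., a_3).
a = (-1, 1, -3)

Write a = (a_1, ..., a_3) in the standard basis. For each basis vector v_i, ℓ(v_i) = <v_i, a> is a linear equation in the a_j's. Collect the n equations into a matrix system V a = ℓ, where row i of V is v_i (expressed in the standard basis). Since V is invertible (lower-triangular with 1s on the diagonal, up to permutation), solve by back-substitution:
  V =
[[1, 1, 0],
 [1, 1, 1],
 [1, 0, 0]]
  V a = (0, -3, -1)
Solving gives a = (-1, 1, -3).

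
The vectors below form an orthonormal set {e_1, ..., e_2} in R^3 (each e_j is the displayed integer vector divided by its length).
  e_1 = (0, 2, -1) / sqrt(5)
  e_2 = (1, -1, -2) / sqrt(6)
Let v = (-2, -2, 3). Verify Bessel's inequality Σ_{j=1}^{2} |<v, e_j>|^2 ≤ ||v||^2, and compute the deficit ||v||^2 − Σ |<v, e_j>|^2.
Σ |<v, e_j>|^2 = 79/5; ||v||^2 = 17; deficit = 6/5

Write each e_j = u_j / sqrt(<u_j, u_j>) where u_j is the displayed integer vector. Then <v, e_j> = <v, u_j> / sqrt(<u_j, u_j>), so |<v, e_j>|^2 = <v, u_j>^2 / <u_j, u_j>.
Coefficients: <v, e_1> = -7/sqrt(5), <v, e_2> = -6/sqrt(6).
Square and sum: Σ |<v, e_j>|^2 = 79/5.
Compute ||v||^2 = v·v = 17.
Deficit = 17 − 79/5 = 6/5 ≥ 0, confirming Bessel's inequality. (The deficit equals ||v − Σ <v,e_j> e_j||^2, the squared distance from v to span{e_j}.)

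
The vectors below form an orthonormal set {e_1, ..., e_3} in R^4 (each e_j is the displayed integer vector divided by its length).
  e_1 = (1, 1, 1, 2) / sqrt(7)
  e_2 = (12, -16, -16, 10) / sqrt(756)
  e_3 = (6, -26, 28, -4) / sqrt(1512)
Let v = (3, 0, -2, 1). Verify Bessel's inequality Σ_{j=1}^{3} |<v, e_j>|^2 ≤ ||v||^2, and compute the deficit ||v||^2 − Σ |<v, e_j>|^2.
Σ |<v, e_j>|^2 = 21/2; ||v||^2 = 14; deficit = 7/2

Write each e_j = u_j / sqrt(<u_j, u_j>) where u_j is the displayed integer vector. Then <v, e_j> = <v, u_j> / sqrt(<u_j, u_j>), so |<v, e_j>|^2 = <v, u_j>^2 / <u_j, u_j>.
Coefficients: <v, e_1> = 3/sqrt(7), <v, e_2> = 78/sqrt(756), <v, e_3> = -42/sqrt(1512).
Square and sum: Σ |<v, e_j>|^2 = 21/2.
Compute ||v||^2 = v·v = 14.
Deficit = 14 − 21/2 = 7/2 ≥ 0, confirming Bessel's inequality. (The deficit equals ||v − Σ <v,e_j> e_j||^2, the squared distance from v to span{e_j}.)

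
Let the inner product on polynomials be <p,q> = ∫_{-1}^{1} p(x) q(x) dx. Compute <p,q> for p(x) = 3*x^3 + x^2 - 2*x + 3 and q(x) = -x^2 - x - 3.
<p,q> = -334/15

Expand the product: p(x)·q(x) = -3*x^5 - 4*x^4 - 8*x^3 - 4*x^2 + 3*x - 9.
∫_{-1}^{1} of each monomial x^k gives [2/(k+1) if k even, 0 if k odd]. Integrating term-by-term (or equivalently evaluating the antiderivative F(x) = -x^6/2 - 4*x^5/5 - 2*x^4 - 4*x^3/3 + 3*x^2/2 - 9*x at the endpoints):
  F(1) − F(−1) = -182/15 − (152/15) = -334/15.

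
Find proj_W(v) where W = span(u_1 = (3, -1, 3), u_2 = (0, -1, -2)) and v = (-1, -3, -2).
proj_W(v) = (3/14, -54/35, -191/70)

Set up U = [u_1 | ... | u_2] ∈ R^(3×2). The projector onto W = col(U) is P = U (U^T U)^(-1) U^T.
Compute U^T U =
  [19, -5]
  [-5, 5],
and U^T v = (-6, 7).
Solve U^T U · c = U^T v for the coefficients: c = (1/14, 103/70). The projection is proj_W(v) = U c.
Check: (v - proj_W(v)) · u_1 = 0  (should be 0).
Check: (v - proj_W(v)) · u_2 = 0  (should be 0).
Result: proj_W(v) = (3/14, -54/35, -191/70).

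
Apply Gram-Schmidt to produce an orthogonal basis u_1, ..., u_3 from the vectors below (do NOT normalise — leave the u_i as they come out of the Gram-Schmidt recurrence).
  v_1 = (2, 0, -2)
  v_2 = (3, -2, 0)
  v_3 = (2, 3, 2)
Orthogonal basis:
  u_1 = (2, 0, -2)
  u_2 = (3/2, -2, 3/2)
  u_3 = (2, 3, 2)

Apply the Gram-Schmidt recurrence
  u_1 = v_1
  u_i = v_i − Σ_{j<i} ((v_i · u_j) / (u_j · u_j)) · u_j.

Step by step this gives:
  u_1 = (2, 0, -2)
  u_2 = (3/2, -2, 3/2)
  u_3 = (2, 3, 2)

Orthogonality check:
  u_2 · u_1 = 0 (should be 0)
  u_3 · u_1 = 0 (should be 0)
  u_3 · u_2 = 0 (should be 0)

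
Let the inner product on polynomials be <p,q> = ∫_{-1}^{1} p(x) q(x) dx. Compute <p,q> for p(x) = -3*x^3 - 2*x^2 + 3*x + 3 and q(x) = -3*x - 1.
<p,q> = -106/15

Expand the product: p(x)·q(x) = 9*x^4 + 9*x^3 - 7*x^2 - 12*x - 3.
∫_{-1}^{1} of each monomial x^k gives [2/(k+1) if k even, 0 if k odd]. Integrating term-by-term (or equivalently evaluating the antiderivative F(x) = 9*x^5/5 + 9*x^4/4 - 7*x^3/3 - 6*x^2 - 3*x at the endpoints):
  F(1) − F(−1) = -437/60 − (-13/60) = -106/15.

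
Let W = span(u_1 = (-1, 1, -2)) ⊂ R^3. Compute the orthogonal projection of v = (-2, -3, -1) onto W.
proj_W(v) = (-1/6, 1/6, -1/3)

Set up U = [u_1 | ... | u_1] ∈ R^(3×1). The projector onto W = col(U) is P = U (U^T U)^(-1) U^T.
Compute U^T U =
  [6],
and U^T v = (1).
Solve U^T U · c = U^T v for the coefficients: c = (1/6). The projection is proj_W(v) = U c.
Check: (v - proj_W(v)) · u_1 = 0  (should be 0).
Result: proj_W(v) = (-1/6, 1/6, -1/3).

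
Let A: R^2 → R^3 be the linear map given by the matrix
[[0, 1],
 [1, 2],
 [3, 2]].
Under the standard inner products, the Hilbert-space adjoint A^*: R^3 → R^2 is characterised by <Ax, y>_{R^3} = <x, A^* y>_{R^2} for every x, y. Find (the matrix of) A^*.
A^* = A^T =
[[0, 1, 3],
 [1, 2, 2]]

For real matrices with standard dot products, the defining identity <Ax, y> = <x, A^* y> gives (Ax)^T y = x^T (A^*) y, i.e. x^T A^T y = x^T (A^*) y. Since this holds for all x, y, we must have A^* = A^T. Therefore
A^* =
[[0, 1, 3],
 [1, 2, 2]].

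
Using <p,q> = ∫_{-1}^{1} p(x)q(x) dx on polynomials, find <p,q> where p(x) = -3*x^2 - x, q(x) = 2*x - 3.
<p,q> = 14/3

Expand the product: p(x)·q(x) = -6*x^3 + 7*x^2 + 3*x.
∫_{-1}^{1} of each monomial x^k gives [2/(k+1) if k even, 0 if k odd]. Integrating term-by-term (or equivalently evaluating the antiderivative F(x) = -3*x^4/2 + 7*x^3/3 + 3*x^2/2 at the endpoints):
  F(1) − F(−1) = 7/3 − (-7/3) = 14/3.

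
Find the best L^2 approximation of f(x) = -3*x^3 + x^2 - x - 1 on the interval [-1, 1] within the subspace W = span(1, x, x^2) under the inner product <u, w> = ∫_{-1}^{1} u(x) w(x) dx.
g(x) = x^2 - 14*x/5 - 1

The best approximation g ∈ W is the orthogonal projection of f onto W. Writing g = a_0 + a_1 x + a_2 x^2, the coefficients solve the normal equations G · a = b where
  G_{ij} = <φ_i, φ_j> and b_i = <f, φ_i>, with φ_0 = 1, φ_1 = x, φ_2 = x^2.
G =
  [2, 0, 2/3]
  [0, 2/3, 0]
  [2/3, 0, 2/5],
b = (-4/3, -28/15, -4/15).
Solving gives a_0 = -1, a_1 = -14/5, a_2 = 1, so
  g(x) = x^2 - 14*x/5 - 1.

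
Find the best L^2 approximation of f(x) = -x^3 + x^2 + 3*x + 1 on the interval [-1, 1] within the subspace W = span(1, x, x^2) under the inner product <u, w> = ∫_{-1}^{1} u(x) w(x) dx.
g(x) = x^2 + 12*x/5 + 1

The best approximation g ∈ W is the orthogonal projection of f onto W. Writing g = a_0 + a_1 x + a_2 x^2, the coefficients solve the normal equations G · a = b where
  G_{ij} = <φ_i, φ_j> and b_i = <f, φ_i>, with φ_0 = 1, φ_1 = x, φ_2 = x^2.
G =
  [2, 0, 2/3]
  [0, 2/3, 0]
  [2/3, 0, 2/5],
b = (8/3, 8/5, 16/15).
Solving gives a_0 = 1, a_1 = 12/5, a_2 = 1, so
  g(x) = x^2 + 12*x/5 + 1.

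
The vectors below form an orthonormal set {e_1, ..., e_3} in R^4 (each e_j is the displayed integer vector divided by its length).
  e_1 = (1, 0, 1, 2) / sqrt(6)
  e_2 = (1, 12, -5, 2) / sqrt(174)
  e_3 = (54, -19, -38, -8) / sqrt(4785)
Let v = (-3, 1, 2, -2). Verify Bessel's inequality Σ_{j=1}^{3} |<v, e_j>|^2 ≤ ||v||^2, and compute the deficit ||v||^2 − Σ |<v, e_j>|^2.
Σ |<v, e_j>|^2 = 2714/165; ||v||^2 = 18; deficit = 256/165

Write each e_j = u_j / sqrt(<u_j, u_j>) where u_j is the displayed integer vector. Then <v, e_j> = <v, u_j> / sqrt(<u_j, u_j>), so |<v, e_j>|^2 = <v, u_j>^2 / <u_j, u_j>.
Coefficients: <v, e_1> = -5/sqrt(6), <v, e_2> = -5/sqrt(174), <v, e_3> = -241/sqrt(4785).
Square and sum: Σ |<v, e_j>|^2 = 2714/165.
Compute ||v||^2 = v·v = 18.
Deficit = 18 − 2714/165 = 256/165 ≥ 0, confirming Bessel's inequality. (The deficit equals ||v − Σ <v,e_j> e_j||^2, the squared distance from v to span{e_j}.)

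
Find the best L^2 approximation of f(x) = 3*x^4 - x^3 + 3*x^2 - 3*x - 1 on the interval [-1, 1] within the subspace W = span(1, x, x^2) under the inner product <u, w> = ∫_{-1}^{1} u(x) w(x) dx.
g(x) = 39*x^2/7 - 18*x/5 - 44/35

The best approximation g ∈ W is the orthogonal projection of f onto W. Writing g = a_0 + a_1 x + a_2 x^2, the coefficients solve the normal equations G · a = b where
  G_{ij} = <φ_i, φ_j> and b_i = <f, φ_i>, with φ_0 = 1, φ_1 = x, φ_2 = x^2.
G =
  [2, 0, 2/3]
  [0, 2/3, 0]
  [2/3, 0, 2/5],
b = (6/5, -12/5, 146/105).
Solving gives a_0 = -44/35, a_1 = -18/5, a_2 = 39/7, so
  g(x) = 39*x^2/7 - 18*x/5 - 44/35.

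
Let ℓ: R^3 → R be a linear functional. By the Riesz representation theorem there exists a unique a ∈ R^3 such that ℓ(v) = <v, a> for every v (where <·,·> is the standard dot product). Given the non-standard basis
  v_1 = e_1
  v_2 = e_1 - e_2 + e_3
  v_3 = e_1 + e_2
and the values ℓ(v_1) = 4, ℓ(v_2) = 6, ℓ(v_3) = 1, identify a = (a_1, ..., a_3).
a = (4, -3, -1)

Write a = (a_1, ..., a_3) in the standard basis. For each basis vector v_i, ℓ(v_i) = <v_i, a> is a linear equation in the a_j's. Collect the n equations into a matrix system V a = ℓ, where row i of V is v_i (expressed in the standard basis). Since V is invertible (lower-triangular with 1s on the diagonal, up to permutation), solve by back-substitution:
  V =
[[1, 0, 0],
 [1, -1, 1],
 [1, 1, 0]]
  V a = (4, 6, 1)
Solving gives a = (4, -3, -1).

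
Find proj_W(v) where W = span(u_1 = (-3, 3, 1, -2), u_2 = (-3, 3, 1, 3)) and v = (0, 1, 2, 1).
proj_W(v) = (-15/19, 15/19, 5/19, 1)

Set up U = [u_1 | ... | u_2] ∈ R^(4×2). The projector onto W = col(U) is P = U (U^T U)^(-1) U^T.
Compute U^T U =
  [23, 13]
  [13, 28],
and U^T v = (3, 8).
Solve U^T U · c = U^T v for the coefficients: c = (-4/95, 29/95). The projection is proj_W(v) = U c.
Check: (v - proj_W(v)) · u_1 = 0  (should be 0).
Check: (v - proj_W(v)) · u_2 = 0  (should be 0).
Result: proj_W(v) = (-15/19, 15/19, 5/19, 1).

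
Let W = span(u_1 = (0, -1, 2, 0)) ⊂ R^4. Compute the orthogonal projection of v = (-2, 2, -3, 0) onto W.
proj_W(v) = (0, 8/5, -16/5, 0)

Set up U = [u_1 | ... | u_1] ∈ R^(4×1). The projector onto W = col(U) is P = U (U^T U)^(-1) U^T.
Compute U^T U =
  [5],
and U^T v = (-8).
Solve U^T U · c = U^T v for the coefficients: c = (-8/5). The projection is proj_W(v) = U c.
Check: (v - proj_W(v)) · u_1 = 0  (should be 0).
Result: proj_W(v) = (0, 8/5, -16/5, 0).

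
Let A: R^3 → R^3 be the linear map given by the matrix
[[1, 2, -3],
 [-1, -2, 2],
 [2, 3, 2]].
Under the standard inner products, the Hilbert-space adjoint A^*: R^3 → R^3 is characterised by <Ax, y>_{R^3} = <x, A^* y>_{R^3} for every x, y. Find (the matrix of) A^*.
A^* = A^T =
[[1, -1, 2],
 [2, -2, 3],
 [-3, 2, 2]]

For real matrices with standard dot products, the defining identity <Ax, y> = <x, A^* y> gives (Ax)^T y = x^T (A^*) y, i.e. x^T A^T y = x^T (A^*) y. Since this holds for all x, y, we must have A^* = A^T. Therefore
A^* =
[[1, -1, 2],
 [2, -2, 3],
 [-3, 2, 2]].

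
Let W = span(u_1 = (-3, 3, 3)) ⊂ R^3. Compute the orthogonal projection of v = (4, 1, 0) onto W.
proj_W(v) = (1, -1, -1)

Set up U = [u_1 | ... | u_1] ∈ R^(3×1). The projector onto W = col(U) is P = U (U^T U)^(-1) U^T.
Compute U^T U =
  [27],
and U^T v = (-9).
Solve U^T U · c = U^T v for the coefficients: c = (-1/3). The projection is proj_W(v) = U c.
Check: (v - proj_W(v)) · u_1 = 0  (should be 0).
Result: proj_W(v) = (1, -1, -1).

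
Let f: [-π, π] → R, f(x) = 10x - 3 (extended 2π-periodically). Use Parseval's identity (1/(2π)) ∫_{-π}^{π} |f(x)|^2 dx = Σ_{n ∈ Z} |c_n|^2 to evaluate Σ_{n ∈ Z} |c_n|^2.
Σ |c_n|^2 = 100π^2/3 + 9

Expand and integrate term by term over [-π, π]:
  ∫ (10x)^2 dx = 100·(2π^3/3); ∫ 2·10·(-3)·x dx = 0 (odd integrand); ∫ (-3)^2 dx = 9·2π.
So (1/(2π)) ∫_{-π}^{π} (10x - 3)^2 dx = 100π^2/3 + 9 = 100π^2/3 + 9.
Parseval ⇒ Σ |c_n|^2 = 100π^2/3 + 9.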